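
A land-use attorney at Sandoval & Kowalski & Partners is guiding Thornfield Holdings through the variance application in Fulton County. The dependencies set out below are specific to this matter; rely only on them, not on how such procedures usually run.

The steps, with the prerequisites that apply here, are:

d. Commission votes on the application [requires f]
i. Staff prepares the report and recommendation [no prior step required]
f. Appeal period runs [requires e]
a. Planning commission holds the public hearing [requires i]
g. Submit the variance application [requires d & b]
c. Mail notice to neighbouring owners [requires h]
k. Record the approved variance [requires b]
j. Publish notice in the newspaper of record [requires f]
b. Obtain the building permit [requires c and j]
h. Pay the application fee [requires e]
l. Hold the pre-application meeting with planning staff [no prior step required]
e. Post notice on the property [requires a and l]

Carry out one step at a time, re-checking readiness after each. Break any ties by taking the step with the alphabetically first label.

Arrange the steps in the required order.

i, a, l, e, f, d, h, c, j, b, g, k

Nothing is required for i and l. i has the earlier label → i first.
Now a and l have their prerequisites met. a has the earlier label, so a next.
That leaves l as the only ready step → l.
Next only e has its prerequisites met → e.
f and h are both available; f has the earlier label → f.
d, h and j are all available; d has the earlier label → d.
Now h and j have their prerequisites met. h has the earlier label, so h next.
c now also ready, so the ready set is {c, j}; c has the earlier label → c.
j needed f, now all done → j.
That leaves b as the only ready step → b.
Now g and k have their prerequisites met. g has the earlier label, so g next.
k needed b, now all done → k.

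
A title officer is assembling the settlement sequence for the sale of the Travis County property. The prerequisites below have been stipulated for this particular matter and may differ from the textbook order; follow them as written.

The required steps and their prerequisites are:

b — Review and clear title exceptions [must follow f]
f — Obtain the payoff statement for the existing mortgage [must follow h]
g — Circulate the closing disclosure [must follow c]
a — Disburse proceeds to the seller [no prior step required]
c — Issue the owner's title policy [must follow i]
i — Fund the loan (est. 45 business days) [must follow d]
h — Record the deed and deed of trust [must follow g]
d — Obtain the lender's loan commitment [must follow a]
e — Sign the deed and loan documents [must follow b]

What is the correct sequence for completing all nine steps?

a → d → i → c → g → h → f → b → e

a is the only step with nothing outstanding, so it goes first.
d needed a, now all done → d.
That leaves i as the only ready step → i.
c needed i, now all done → c.
g is the only step now ready → g.
h needed g, now all done → h.
That leaves f as the only ready step → f.
b needed f, now all done → b.
e needed b, now all done → e.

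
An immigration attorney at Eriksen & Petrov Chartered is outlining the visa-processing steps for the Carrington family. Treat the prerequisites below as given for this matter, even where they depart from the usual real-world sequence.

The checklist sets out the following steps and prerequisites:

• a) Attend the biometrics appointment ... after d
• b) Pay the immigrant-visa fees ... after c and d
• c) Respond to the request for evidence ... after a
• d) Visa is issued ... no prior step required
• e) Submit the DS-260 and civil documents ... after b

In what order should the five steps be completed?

d, a, c, b, e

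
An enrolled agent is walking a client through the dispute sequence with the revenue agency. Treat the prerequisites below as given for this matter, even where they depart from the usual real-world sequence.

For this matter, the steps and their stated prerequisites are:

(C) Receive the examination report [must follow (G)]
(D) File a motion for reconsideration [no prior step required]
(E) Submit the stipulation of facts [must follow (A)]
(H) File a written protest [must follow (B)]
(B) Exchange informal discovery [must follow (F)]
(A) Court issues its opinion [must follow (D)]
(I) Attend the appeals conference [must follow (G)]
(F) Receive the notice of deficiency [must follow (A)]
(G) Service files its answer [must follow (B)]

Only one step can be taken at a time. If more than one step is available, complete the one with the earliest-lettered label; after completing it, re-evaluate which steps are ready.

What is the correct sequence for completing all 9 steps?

(D) (A) (E) (F) (B) (G) (C) (H) (I)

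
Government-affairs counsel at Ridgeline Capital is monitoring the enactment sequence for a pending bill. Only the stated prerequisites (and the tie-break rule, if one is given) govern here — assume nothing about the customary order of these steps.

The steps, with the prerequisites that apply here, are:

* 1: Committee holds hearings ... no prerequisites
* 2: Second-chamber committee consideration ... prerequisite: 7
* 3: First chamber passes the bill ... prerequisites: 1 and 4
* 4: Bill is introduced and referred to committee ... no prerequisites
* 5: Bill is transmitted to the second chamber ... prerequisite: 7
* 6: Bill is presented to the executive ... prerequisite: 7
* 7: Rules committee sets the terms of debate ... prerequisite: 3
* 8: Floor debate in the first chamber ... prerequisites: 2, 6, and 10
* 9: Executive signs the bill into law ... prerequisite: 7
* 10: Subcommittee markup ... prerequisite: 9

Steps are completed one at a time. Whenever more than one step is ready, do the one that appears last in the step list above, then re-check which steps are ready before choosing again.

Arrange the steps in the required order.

4, 1, 3, 7, 9, 10, 6, 5, 2, 8

Nothing is required for 4 and 1. 4 is listed later → 4 first.
Next only 1 has its prerequisites met → 1.
3 needed 4 and 1, now all done → 3.
That leaves 7 as the only ready step → 7.
9, 6, 5 and 2 are all available; 9 is listed later → 9.
Ready: 10, 6, 5 and 2. 10 is listed later → 10.
Now 6, 5 and 2 have their prerequisites met. 6 is listed later, so 6 next.
Ready: 5 and 2. 5 is listed later → 5.
2 is the only step now ready → 2.
8 needed 10, 6 and 2, now all done → 8.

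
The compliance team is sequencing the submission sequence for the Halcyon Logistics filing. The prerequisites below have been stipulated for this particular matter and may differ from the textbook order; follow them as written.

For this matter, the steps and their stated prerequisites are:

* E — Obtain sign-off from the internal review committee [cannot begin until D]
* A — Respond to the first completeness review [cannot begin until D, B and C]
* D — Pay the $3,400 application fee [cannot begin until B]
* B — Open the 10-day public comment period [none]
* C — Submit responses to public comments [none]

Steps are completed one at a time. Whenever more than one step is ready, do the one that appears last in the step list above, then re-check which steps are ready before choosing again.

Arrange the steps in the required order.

C B D A E

C and B have no prerequisites; C is listed later, so C is first.
B is the only step now ready → B.
D needed B, now all done → D.
Ready: A and E. A is listed later → A.
E needed D, now all done → E.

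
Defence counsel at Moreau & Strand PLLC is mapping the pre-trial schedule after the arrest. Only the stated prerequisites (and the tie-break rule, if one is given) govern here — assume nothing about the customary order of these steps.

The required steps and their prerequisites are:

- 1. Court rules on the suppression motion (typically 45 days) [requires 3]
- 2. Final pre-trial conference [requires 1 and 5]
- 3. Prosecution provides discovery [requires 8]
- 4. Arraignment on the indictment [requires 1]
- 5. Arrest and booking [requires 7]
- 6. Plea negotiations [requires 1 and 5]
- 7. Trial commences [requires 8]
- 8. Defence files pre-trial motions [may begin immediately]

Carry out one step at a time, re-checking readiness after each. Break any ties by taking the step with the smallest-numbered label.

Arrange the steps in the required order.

8 is the only step with nothing outstanding, so it goes first.
3 and 7 are both available; 3 has the earlier label → 3.
1 now also ready, so the ready set is {1, 7}; 1 has the earlier label → 1.
Ready: 4 and 7. 4 has the earlier label → 4.
That leaves 7 as the only ready step → 7.
5 is the only step now ready → 5.
Ready: 2 and 6. 2 has the earlier label → 2.
That leaves 6 as the only ready step → 6.

8, 3, 1, 4, 7, 5, 2, 6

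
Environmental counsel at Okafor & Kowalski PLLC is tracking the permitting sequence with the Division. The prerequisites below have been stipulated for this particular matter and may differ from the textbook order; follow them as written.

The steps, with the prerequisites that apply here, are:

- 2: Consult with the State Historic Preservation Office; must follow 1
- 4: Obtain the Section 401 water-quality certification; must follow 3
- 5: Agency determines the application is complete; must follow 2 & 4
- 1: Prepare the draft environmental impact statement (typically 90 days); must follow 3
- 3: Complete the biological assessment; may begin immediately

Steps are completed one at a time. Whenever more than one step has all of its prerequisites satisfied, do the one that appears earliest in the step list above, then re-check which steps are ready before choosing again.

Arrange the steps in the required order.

3, 4, 1, 2, 5

Only 3 has no prerequisites, so it is first.
Now 4 and 1 have their prerequisites met. 4 is listed earlier, so 4 next.
1 needed 3, now all done → 1.
2 needed 1, now all done → 2.
5 needed 2 and 4, now all done → 5.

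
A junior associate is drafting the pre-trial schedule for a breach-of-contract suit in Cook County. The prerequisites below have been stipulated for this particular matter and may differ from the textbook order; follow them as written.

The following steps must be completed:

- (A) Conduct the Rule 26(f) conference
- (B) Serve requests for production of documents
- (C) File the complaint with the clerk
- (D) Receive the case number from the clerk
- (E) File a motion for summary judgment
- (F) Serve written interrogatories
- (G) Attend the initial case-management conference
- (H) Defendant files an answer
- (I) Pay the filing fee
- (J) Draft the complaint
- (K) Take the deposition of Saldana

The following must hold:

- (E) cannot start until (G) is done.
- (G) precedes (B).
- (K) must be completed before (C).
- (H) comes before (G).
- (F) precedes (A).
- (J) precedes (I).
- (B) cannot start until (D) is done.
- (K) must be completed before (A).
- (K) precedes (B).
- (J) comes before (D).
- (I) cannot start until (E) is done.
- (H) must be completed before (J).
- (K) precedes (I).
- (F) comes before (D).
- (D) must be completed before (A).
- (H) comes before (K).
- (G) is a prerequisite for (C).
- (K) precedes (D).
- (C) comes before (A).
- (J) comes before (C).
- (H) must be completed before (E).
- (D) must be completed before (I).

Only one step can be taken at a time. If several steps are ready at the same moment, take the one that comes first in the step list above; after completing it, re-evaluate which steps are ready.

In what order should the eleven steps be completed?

(F) and (H) have no prerequisites; (F) is listed earlier, so (F) is first.
(H) is the only step now ready → (H).
(G), (J) and (K) are all available; (G) is listed earlier → (G).
(E) now also ready, so the ready set is {(E), (J), (K)}; (E) is listed earlier → (E).
Now (J) and (K) have their prerequisites met. (J) is listed earlier, so (J) next.
(K) needed (H), now all done → (K).
(C) and (D) are both available; (C) is listed earlier → (C).
(D) is the only step now ready → (D).
Ready: (A), (B) and (I). (A) is listed earlier → (A).
Ready: (B) and (I). (B) is listed earlier → (B).
(I) is the only step now ready → (I).

(F), (H), (G), (E), (J), (K), (C), (D), (A), (B), (I)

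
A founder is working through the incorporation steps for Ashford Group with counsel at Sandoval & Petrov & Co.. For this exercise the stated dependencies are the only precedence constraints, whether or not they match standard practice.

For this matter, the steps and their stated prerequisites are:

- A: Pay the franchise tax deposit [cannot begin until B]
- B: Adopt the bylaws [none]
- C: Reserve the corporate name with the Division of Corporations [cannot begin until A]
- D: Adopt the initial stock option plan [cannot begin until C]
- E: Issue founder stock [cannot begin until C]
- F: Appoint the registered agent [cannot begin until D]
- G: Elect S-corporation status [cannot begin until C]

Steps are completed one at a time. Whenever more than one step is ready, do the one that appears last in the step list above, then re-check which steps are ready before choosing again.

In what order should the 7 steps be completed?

B, A, C, G, E, D, F

Only B has no prerequisites, so it is first.
That leaves A as the only ready step → A.
Next only C has its prerequisites met → C.
Ready: G, E and D. G is listed later → G.
Now E and D have their prerequisites met. E is listed later, so E next.
D needed C, now all done → D.
F needed D, now all done → F.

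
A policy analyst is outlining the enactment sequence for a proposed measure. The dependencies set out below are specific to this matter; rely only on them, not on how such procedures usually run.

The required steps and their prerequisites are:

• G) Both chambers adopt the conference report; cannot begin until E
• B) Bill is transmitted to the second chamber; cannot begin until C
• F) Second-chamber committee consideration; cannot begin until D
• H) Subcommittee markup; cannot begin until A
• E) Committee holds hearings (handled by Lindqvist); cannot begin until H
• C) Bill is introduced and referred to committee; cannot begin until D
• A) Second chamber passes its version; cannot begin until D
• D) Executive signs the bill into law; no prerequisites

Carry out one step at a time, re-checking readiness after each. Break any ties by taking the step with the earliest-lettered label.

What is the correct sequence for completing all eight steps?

D → A → C → B → F → H → E → G

D is the only step with nothing outstanding, so it goes first.
Now A, C and F have their prerequisites met. A has the earlier label, so A next.
H now also ready, so the ready set is {C, F, H}; C has the earlier label → C.
B now also ready, so the ready set is {B, F, H}; B has the earlier label → B.
Now F and H have their prerequisites met. F has the earlier label, so F next.
H is the only step now ready → H.
E needed H, now all done → E.
G needed E, now all done → G.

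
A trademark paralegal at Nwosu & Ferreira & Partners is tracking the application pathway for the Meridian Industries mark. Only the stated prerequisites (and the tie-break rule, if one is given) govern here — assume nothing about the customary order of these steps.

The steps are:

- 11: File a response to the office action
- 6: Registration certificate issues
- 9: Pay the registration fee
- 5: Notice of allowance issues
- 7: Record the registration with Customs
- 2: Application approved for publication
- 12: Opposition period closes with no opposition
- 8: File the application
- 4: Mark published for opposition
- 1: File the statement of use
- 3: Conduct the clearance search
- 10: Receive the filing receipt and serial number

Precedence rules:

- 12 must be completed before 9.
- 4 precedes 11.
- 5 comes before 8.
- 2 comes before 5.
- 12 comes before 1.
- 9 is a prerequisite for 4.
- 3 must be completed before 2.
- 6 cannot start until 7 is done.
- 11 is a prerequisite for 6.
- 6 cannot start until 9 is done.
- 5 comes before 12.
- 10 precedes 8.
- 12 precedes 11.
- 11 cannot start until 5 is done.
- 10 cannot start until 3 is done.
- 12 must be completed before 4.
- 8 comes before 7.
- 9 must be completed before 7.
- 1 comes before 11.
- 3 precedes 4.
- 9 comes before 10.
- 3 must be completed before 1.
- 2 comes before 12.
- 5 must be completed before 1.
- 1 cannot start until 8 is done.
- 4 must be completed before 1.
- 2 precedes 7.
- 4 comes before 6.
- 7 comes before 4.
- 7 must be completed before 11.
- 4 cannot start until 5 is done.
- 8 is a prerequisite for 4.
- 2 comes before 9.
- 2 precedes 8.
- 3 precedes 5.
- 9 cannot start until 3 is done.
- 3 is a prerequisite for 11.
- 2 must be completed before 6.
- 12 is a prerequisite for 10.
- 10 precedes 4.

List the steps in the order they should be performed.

3 has no prerequisites → 3 first.
2 needed 3, now all done → 2.
5 needed 2 and 3, now all done → 5.
That leaves 12 as the only ready step → 12.
9 is the only step now ready → 9.
10 is the only step now ready → 10.
Next only 8 has its prerequisites met → 8.
That leaves 7 as the only ready step → 7.
That leaves 4 as the only ready step → 4.
1 needed 5, 12, 8, 4 and 3, now all done → 1.
Next only 11 has its prerequisites met → 11.
6 needed 11, 9, 7, 2 and 4, now all done → 6.

3 → 2 → 5 → 12 → 9 → 10 → 8 → 7 → 4 → 1 → 11 → 6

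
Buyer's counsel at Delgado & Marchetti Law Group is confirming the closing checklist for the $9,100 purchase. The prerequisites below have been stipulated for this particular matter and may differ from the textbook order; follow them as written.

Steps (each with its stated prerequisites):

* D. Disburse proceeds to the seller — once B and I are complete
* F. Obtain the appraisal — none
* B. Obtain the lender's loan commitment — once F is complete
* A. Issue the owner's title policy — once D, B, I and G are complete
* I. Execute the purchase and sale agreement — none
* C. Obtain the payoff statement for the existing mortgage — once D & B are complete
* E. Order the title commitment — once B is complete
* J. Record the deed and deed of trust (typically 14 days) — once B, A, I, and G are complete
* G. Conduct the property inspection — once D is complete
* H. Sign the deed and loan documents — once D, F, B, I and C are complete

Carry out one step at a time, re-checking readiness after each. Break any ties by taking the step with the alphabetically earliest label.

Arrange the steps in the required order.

F B E I D C G A H J

Nothing is required for F and I. F has the earlier label → F first.
B now also ready, so the ready set is {B, I}; B has the earlier label → B.
E now also ready, so the ready set is {E, I}; E has the earlier label → E.
I is the only step now ready → I.
Next only D has its prerequisites met → D.
C and G are both available; C has the earlier label → C.
Now G and H have their prerequisites met. G has the earlier label, so G next.
A now also ready, so the ready set is {A, H}; A has the earlier label → A.
J now also ready, so the ready set is {H, J}; H has the earlier label → H.
Next only J has its prerequisites met → J.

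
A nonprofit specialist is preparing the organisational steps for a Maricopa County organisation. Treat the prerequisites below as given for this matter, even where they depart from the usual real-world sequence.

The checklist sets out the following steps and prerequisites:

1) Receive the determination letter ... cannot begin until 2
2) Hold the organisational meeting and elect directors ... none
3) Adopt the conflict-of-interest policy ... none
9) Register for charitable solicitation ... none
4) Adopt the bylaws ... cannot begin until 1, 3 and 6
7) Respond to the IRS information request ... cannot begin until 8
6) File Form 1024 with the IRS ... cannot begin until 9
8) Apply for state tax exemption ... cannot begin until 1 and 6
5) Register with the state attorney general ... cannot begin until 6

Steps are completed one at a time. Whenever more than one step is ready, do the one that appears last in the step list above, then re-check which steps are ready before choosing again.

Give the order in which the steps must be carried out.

9, 3 and 2 have no prerequisites; 9 is listed later, so 9 is first.
6 now also ready, so the ready set is {6, 3, 2}; 6 is listed later → 6.
5 now also ready, so the ready set is {5, 3, 2}; 5 is listed later → 5.
Ready: 3 and 2. 3 is listed later → 3.
That leaves 2 as the only ready step → 2.
Next only 1 has its prerequisites met → 1.
Ready: 8 and 4. 8 is listed later → 8.
Ready: 7 and 4. 7 is listed later → 7.
That leaves 4 as the only ready step → 4.

9, 6, 5, 3, 2, 1, 8, 7, 4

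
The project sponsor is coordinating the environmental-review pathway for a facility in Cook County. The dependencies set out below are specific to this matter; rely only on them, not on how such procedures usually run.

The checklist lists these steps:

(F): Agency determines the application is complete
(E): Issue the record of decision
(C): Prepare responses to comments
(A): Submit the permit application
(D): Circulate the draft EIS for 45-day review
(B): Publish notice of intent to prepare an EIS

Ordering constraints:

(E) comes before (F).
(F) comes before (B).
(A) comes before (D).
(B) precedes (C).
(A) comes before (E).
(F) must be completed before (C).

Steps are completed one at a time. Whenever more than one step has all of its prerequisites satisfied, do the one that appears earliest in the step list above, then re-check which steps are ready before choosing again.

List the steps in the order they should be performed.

(A) (E) (F) (D) (B) (C)

(A) is the only step with nothing outstanding, so it goes first.
(E) and (D) are both available; (E) is listed earlier → (E).
Now (F) and (D) have their prerequisites met. (F) is listed earlier, so (F) next.
(B) now also ready, so the ready set is {(D), (B)}; (D) is listed earlier → (D).
(B) needed (F), now all done → (B).
Next only (C) has its prerequisites met → (C).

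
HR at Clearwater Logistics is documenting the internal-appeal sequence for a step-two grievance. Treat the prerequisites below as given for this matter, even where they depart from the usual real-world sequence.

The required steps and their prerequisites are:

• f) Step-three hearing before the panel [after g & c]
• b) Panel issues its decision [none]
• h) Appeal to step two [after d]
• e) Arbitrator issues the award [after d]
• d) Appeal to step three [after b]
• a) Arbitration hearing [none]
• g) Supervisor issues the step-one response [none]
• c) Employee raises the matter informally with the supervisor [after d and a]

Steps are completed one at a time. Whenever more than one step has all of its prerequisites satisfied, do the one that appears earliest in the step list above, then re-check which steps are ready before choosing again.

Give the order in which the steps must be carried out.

b, d, h, e, a, g, c, f

Nothing is required for b, a and g. b is listed earlier → b first.
Ready: d, a and g. d is listed earlier → d.
h and e now also ready, so the ready set is {h, e, a, g}; h is listed earlier → h.
e, a and g are all available; e is listed earlier → e.
a and g are both available; a is listed earlier → a.
Ready: g and c. g is listed earlier → g.
Next only c has its prerequisites met → c.
f needed g and c, now all done → f.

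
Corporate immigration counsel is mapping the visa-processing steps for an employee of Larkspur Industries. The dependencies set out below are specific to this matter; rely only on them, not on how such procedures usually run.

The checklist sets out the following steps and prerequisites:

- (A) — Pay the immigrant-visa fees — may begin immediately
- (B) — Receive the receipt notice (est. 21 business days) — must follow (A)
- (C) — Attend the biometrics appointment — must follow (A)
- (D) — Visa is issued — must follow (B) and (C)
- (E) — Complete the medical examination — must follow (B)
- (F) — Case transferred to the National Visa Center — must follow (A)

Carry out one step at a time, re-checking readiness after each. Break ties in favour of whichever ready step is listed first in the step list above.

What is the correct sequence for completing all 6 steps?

(A) is the only step with nothing outstanding, so it goes first.
Now (B), (C) and (F) have their prerequisites met. (B) is listed earlier, so (B) next.
(E) now also ready, so the ready set is {(C), (E), (F)}; (C) is listed earlier → (C).
(D) now also ready, so the ready set is {(D), (E), (F)}; (D) is listed earlier → (D).
(E) and (F) are both available; (E) is listed earlier → (E).
(F) is the only step now ready → (F).

(A) (B) (C) (D) (E) (F)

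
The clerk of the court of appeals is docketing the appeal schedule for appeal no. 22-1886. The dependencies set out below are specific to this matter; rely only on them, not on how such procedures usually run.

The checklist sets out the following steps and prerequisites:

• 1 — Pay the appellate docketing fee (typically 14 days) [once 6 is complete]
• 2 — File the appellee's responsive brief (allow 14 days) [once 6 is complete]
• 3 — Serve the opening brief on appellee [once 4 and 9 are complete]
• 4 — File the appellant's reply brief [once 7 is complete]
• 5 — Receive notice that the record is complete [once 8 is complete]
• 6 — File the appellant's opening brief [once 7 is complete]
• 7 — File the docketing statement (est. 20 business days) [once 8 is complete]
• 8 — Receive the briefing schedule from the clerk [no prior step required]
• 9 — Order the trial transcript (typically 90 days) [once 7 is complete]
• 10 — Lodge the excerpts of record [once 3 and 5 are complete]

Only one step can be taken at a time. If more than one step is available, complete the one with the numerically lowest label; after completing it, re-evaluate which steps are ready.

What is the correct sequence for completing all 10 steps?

8 → 5 → 7 → 4 → 6 → 1 → 2 → 9 → 3 → 10

Only 8 has no prerequisites, so it is first.
Now 5 and 7 have their prerequisites met. 5 has the earlier label, so 5 next.
Next only 7 has its prerequisites met → 7.
Now 4, 6 and 9 have their prerequisites met. 4 has the earlier label, so 4 next.
Ready: 6 and 9. 6 has the earlier label → 6.
Ready: 1, 2 and 9. 1 has the earlier label → 1.
Now 2 and 9 have their prerequisites met. 2 has the earlier label, so 2 next.
Next only 9 has its prerequisites met → 9.
3 needed 4 and 9, now all done → 3.
That leaves 10 as the only ready step → 10.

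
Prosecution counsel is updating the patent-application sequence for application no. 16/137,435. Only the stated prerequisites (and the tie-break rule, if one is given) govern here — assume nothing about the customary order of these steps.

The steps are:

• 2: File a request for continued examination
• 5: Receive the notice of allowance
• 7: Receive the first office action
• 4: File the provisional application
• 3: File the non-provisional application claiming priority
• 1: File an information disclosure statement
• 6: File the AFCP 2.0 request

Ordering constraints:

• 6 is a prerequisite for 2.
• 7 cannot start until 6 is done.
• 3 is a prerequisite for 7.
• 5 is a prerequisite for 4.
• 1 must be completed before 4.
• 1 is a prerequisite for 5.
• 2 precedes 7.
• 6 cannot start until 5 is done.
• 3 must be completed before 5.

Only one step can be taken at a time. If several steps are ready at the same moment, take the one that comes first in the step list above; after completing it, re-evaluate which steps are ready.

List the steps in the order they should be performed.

3 1 5 4 6 2 7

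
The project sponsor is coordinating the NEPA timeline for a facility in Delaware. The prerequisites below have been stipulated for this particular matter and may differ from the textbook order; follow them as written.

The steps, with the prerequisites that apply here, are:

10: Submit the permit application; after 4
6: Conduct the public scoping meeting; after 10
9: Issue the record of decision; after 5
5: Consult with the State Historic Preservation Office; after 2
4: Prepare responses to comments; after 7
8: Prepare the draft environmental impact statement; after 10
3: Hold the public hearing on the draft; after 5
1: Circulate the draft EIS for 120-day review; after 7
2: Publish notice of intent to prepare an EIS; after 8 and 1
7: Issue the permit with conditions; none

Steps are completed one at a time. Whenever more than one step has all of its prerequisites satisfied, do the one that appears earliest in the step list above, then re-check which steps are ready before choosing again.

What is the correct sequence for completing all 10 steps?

Only 7 has no prerequisites, so it is first.
Now 4 and 1 have their prerequisites met. 4 is listed earlier, so 4 next.
10 and 1 are both available; 10 is listed earlier → 10.
6 and 8 now also ready, so the ready set is {6, 8, 1}; 6 is listed earlier → 6.
Ready: 8 and 1. 8 is listed earlier → 8.
Next only 1 has its prerequisites met → 1.
2 needed 8 and 1, now all done → 2.
5 is the only step now ready → 5.
9 and 3 are both available; 9 is listed earlier → 9.
That leaves 3 as the only ready step → 3.

7 4 10 6 8 1 2 5 9 3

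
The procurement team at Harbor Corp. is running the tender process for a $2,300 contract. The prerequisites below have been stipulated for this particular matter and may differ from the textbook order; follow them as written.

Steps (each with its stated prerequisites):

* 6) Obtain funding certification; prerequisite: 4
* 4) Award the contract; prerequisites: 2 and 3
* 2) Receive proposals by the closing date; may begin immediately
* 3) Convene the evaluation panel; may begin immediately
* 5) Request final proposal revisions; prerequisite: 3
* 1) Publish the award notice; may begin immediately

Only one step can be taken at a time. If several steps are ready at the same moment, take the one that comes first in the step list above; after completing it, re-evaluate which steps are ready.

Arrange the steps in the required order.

2 → 3 → 4 → 6 → 5 → 1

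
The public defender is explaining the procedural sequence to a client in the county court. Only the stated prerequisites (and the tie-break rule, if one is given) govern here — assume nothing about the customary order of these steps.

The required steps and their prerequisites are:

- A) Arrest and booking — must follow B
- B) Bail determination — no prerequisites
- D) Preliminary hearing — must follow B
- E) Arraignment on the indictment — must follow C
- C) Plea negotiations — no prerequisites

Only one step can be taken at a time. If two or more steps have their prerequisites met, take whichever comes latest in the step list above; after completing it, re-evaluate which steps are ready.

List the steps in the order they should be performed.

C, E, B, D, A

C and B have no prerequisites; C is listed later, so C is first.
Ready: E and B. E is listed later → E.
That leaves B as the only ready step → B.
Now D and A have their prerequisites met. D is listed later, so D next.
A needed B, now all done → A.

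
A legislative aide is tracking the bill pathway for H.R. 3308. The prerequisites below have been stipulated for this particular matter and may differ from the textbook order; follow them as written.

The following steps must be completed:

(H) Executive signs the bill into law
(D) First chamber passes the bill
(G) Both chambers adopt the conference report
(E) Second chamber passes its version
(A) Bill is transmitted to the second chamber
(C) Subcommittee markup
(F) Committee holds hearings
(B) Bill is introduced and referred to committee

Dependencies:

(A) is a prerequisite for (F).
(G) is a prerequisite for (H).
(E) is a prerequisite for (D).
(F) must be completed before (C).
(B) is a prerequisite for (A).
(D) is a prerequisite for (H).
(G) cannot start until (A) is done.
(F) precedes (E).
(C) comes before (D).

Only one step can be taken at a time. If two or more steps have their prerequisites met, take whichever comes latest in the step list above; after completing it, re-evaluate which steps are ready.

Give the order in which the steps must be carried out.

(B), (A), (F), (C), (E), (G), (D), (H)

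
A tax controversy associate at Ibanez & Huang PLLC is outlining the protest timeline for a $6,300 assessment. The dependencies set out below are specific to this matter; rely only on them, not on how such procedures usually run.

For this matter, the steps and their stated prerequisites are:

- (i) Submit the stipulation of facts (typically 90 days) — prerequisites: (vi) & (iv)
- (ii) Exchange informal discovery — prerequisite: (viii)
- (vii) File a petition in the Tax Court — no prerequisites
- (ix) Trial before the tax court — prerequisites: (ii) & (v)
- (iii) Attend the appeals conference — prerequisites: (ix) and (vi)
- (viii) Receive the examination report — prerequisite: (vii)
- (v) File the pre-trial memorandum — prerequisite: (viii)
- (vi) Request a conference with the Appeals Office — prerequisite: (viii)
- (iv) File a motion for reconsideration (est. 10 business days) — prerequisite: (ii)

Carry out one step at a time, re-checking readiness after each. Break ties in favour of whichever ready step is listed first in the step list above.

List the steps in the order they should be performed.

(vii) has no prerequisites → (vii) first.
(viii) needed (vii), now all done → (viii).
(ii), (v) and (vi) are all available; (ii) is listed earlier → (ii).
(v), (vi) and (iv) are all available; (v) is listed earlier → (v).
Ready: (ix), (vi) and (iv). (ix) is listed earlier → (ix).
(vi) and (iv) are both available; (vi) is listed earlier → (vi).
Now (iii) and (iv) have their prerequisites met. (iii) is listed earlier, so (iii) next.
(iv) needed (ii), now all done → (iv).
(i) is the only step now ready → (i).

(vii), (viii), (ii), (v), (ix), (vi), (iii), (iv), (i)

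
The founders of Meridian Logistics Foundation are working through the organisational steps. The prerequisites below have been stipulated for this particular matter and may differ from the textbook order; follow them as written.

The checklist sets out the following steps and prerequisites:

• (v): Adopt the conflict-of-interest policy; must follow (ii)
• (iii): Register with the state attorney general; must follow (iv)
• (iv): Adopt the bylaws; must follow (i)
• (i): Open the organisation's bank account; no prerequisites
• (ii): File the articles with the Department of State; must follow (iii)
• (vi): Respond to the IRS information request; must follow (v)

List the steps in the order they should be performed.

(i), (iv), (iii), (ii), (v), (vi)

(i) is the only step with nothing outstanding, so it goes first.
Next only (iv) has its prerequisites met → (iv).
(iii) needed (iv), now all done → (iii).
That leaves (ii) as the only ready step → (ii).
(v) is the only step now ready → (v).
(vi) needed (v), now all done → (vi).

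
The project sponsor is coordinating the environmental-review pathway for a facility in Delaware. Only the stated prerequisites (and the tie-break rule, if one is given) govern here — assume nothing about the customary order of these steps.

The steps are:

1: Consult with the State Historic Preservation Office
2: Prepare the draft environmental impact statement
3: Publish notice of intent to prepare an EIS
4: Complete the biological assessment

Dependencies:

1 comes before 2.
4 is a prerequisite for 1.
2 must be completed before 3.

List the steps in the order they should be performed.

4, 1, 2, 3

Only 4 has no prerequisites, so it is first.
1 needed 4, now all done → 1.
2 needed 1, now all done → 2.
3 is the only step now ready → 3.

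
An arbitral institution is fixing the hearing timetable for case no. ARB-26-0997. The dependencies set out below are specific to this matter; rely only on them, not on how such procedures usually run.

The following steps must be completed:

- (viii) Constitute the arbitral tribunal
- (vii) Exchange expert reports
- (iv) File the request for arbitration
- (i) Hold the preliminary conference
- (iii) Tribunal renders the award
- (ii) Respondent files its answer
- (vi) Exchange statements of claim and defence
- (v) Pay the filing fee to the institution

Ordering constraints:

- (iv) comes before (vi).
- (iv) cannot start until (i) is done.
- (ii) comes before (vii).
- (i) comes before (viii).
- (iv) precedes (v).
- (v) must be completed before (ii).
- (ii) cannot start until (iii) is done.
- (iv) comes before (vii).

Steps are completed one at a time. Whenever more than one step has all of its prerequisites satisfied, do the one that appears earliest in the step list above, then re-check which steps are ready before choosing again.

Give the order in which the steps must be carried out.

(i), (viii), (iv), (iii), (vi), (v), (ii), (vii)

Nothing is required for (i) and (iii). (i) is listed earlier → (i) first.
Now (viii), (iv) and (iii) have their prerequisites met. (viii) is listed earlier, so (viii) next.
Now (iv) and (iii) have their prerequisites met. (iv) is listed earlier, so (iv) next.
(vi) and (v) now also ready, so the ready set is {(iii), (vi), (v)}; (iii) is listed earlier → (iii).
Now (vi) and (v) have their prerequisites met. (vi) is listed earlier, so (vi) next.
Next only (v) has its prerequisites met → (v).
(ii) needed (iii) and (v), now all done → (ii).
That leaves (vii) as the only ready step → (vii).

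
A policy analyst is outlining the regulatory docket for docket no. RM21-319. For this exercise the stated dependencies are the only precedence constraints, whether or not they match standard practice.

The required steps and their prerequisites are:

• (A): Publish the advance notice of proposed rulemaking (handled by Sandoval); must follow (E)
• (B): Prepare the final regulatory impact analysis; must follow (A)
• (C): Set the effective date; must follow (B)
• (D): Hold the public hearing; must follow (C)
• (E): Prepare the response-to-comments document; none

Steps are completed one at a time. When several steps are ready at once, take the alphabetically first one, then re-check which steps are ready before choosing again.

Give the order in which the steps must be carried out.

(E) → (A) → (B) → (C) → (D)

(E) is the only step with nothing outstanding, so it goes first.
(A) is the only step now ready → (A).
(B) needed (A), now all done → (B).
(C) is the only step now ready → (C).
That leaves (D) as the only ready step → (D).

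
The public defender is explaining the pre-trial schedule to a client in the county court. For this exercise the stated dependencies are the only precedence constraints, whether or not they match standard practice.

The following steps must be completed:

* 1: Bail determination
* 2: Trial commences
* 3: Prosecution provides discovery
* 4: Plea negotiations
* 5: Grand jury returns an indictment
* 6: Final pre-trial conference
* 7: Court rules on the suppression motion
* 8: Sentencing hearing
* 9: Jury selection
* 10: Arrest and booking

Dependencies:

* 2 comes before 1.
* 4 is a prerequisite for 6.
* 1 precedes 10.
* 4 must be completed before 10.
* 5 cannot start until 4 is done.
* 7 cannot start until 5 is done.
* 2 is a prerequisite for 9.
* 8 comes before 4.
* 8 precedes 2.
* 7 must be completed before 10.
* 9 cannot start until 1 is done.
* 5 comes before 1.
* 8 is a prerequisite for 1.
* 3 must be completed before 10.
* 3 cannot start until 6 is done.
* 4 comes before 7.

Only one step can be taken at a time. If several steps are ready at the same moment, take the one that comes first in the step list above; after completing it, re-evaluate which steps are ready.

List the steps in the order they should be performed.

8 2 4 5 1 6 3 7 9 10

8 has no prerequisites → 8 first.
Now 2 and 4 have their prerequisites met. 2 is listed earlier, so 2 next.
That leaves 4 as the only ready step → 4.
5 and 6 are both available; 5 is listed earlier → 5.
1 and 7 now also ready, so the ready set is {1, 6, 7}; 1 is listed earlier → 1.
6, 7 and 9 are all available; 6 is listed earlier → 6.
Ready: 3, 7 and 9. 3 is listed earlier → 3.
7 and 9 are both available; 7 is listed earlier → 7.
10 now also ready, so the ready set is {9, 10}; 9 is listed earlier → 9.
10 is the only step now ready → 10.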